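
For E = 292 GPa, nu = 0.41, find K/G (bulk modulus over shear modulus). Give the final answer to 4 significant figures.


G = E / (2*(1+nu))
G = 292 / (2*(1+0.41)) = 103.546 GPa
K = E / (3*(1-2*nu))
K = 292 / (3*(1-2*0.41)) = 540.741 GPa
K/G = 540.741 / 103.546 = 5.222


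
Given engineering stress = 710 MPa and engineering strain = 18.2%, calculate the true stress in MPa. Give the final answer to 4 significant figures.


sigma_true = sigma_eng * (1 + epsilon_eng)
sigma_true = 710 * (1 + 0.182)
sigma_true = 839.2 MPa


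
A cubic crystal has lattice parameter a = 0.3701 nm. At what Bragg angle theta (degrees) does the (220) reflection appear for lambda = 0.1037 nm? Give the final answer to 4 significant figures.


d = a / sqrt(h^2+k^2+l^2)
d = 0.3701 / sqrt(8) = 0.13085 nm
lambda = 2*d*sin(theta)  =>  sin(theta) = lambda / (2*d)
sin(theta) = 0.1037 / (2 * 0.13085) = 0.396255
theta = 23.34 deg


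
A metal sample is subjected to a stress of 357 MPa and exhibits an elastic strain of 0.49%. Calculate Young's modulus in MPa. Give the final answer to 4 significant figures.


E = sigma / epsilon
epsilon = 0.49% = 4.9e-03
E = 357 / 4.9e-03
E = 72860 MPa


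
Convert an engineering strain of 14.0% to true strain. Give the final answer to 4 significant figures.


epsilon_true = ln(1 + epsilon_eng)
epsilon_true = ln(1 + 0.14)
epsilon_true = 0.131


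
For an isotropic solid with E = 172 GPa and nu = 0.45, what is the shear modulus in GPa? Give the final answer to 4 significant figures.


G = E / (2*(1+nu))
G = 172 / (2*(1+0.45))
G = 59.31 GPa


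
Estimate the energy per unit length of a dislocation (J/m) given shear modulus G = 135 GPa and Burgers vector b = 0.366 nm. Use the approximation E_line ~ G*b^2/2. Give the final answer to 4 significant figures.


E = G*b^2/2
b = 0.366 nm = 3.66e-10 m
G = 135 GPa = 1.35e+11 Pa
E = 0.5 * 1.35e+11 * (3.66e-10)^2
E = 9.042e-09 J/m


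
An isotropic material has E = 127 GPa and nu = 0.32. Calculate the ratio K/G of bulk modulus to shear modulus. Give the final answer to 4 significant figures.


G = E / (2*(1+nu))
G = 127 / (2*(1+0.32)) = 48.1061 GPa
K = E / (3*(1-2*nu))
K = 127 / (3*(1-2*0.32)) = 117.593 GPa
K/G = 117.593 / 48.1061 = 2.444


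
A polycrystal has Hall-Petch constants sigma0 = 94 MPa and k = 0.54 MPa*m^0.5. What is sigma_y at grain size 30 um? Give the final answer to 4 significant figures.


sigma_y = sigma0 + k / sqrt(d)
d = 30 um = 3e-05 m
sigma_y = 94 + 0.54 / sqrt(3e-05)
sigma_y = 192.6 MPa


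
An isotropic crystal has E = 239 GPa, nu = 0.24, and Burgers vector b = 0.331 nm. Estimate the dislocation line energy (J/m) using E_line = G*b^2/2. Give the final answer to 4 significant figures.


Step 1: G = E / (2*(1+nu))
G = 239 / (2*(1+0.24)) = 96.371 GPa = 9.6371e+10 Pa
Step 2: E_line = G*b^2/2
b = 0.331 nm = 3.31e-10 m
E_line = 0.5 * 9.6371e+10 * (3.31e-10)^2 = 5.279e-09 J/m


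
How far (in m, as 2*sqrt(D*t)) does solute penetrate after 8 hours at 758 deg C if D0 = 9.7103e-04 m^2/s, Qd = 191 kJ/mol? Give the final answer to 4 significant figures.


Step 1: D = D0 * exp(-Qd/(R*T))
T = 1031.15 K
D = 9.7103e-04 * exp(-191e3 / (8.314 * 1031.15)) = 2.0486e-13 m^2/s
Step 2: L = 2*sqrt(D*t)
t = 8 h = 28800 s
L = 2*sqrt(2.0486e-13 * 28800) = 1.536e-04 m


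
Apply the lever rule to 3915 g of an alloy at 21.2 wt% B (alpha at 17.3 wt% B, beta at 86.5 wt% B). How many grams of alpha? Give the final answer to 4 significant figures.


f_alpha = (C_beta - C0) / (C_beta - C_alpha)
f_alpha = (86.5 - 21.2) / (86.5 - 17.3) = 0.943642
m_alpha = f_alpha * m_total = 0.943642 * 3915 = 3694 g


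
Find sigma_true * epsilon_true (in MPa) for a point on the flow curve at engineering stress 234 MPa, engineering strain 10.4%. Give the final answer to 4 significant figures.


sigma_true = sigma_eng * (1 + epsilon_eng)
sigma_true = 234 * (1 + 0.104) = 258.336 MPa
epsilon_true = ln(1 + epsilon_eng)
epsilon_true = ln(1 + 0.104) = 0.0989399
sigma_true * epsilon_true = 258.336 * 0.0989399 = 25.56 MPa


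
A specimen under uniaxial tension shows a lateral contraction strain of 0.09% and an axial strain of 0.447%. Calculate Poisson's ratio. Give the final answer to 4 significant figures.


nu = -epsilon_lat / epsilon_axial
Lateral strain is contraction (negative), so using magnitudes:
nu = 0.09 / 0.447
nu = 0.2013


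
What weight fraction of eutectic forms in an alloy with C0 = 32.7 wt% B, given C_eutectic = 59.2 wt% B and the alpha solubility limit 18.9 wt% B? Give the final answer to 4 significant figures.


f_primary = (C_e - C0) / (C_e - C_alpha_max)
f_primary = (59.2 - 32.7) / (59.2 - 18.9)
f_primary = 0.657568
f_eutectic = 1 - 0.657568 = 0.3424


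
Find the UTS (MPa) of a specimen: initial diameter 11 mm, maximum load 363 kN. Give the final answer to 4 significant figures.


A0 = pi*(d/2)^2 = pi*(11/2)^2 = 95.0332 mm^2
UTS = F_max / A0 = 363*1000 / 95.0332
UTS = 3820 MPa


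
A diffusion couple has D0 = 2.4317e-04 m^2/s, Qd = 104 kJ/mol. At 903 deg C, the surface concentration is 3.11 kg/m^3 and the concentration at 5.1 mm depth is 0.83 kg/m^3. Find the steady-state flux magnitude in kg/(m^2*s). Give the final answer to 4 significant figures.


Step 1: D = D0 * exp(-Qd/(R*T))
T = 903 + 273.15 = 1176.15 K
D = 2.4317e-04 * exp(-104e3 / (8.314 * 1176.15)) = 5.84712e-09 m^2/s
Step 2: J = D * (C1 - C2) / dx
J = 5.84712e-09 * (3.11 - 0.83) / 5.1e-03
J = 2.614e-06 kg/(m^2*s)


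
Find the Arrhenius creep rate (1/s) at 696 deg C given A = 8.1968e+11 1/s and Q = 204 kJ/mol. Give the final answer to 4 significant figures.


rate = A * exp(-Q / (R*T))
T = 696 + 273.15 = 969.15 K
rate = 8.1968e+11 * exp(-204e3 / (8.314 * 969.15))
rate = 8.283 1/s


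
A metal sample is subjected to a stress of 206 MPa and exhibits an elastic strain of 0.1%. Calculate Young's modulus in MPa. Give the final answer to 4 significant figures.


E = sigma / epsilon
epsilon = 0.1% = 1e-03
E = 206 / 1e-03
E = 206000 MPa


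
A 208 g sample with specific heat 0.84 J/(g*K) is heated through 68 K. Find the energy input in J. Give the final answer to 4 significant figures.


Q = m * cp * dT
Q = 208 * 0.84 * 68
Q = 11880 J


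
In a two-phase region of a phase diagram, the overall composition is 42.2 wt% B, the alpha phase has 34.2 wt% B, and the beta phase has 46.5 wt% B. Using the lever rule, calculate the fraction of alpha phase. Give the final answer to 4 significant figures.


f_alpha = (C_beta - C0) / (C_beta - C_alpha)
f_alpha = (46.5 - 42.2) / (46.5 - 34.2)
f_alpha = 0.3496


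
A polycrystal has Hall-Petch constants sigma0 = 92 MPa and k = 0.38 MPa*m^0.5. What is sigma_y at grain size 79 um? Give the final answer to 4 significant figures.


sigma_y = sigma0 + k / sqrt(d)
d = 79 um = 7.9e-05 m
sigma_y = 92 + 0.38 / sqrt(7.9e-05)
sigma_y = 134.8 MPa


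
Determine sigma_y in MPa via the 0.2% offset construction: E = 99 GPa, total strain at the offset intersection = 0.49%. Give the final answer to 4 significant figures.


Offset strain = 0.002
Elastic strain at yield = total_strain - offset = 4.9e-03 - 0.002 = 2.9e-03
sigma_y = E * elastic_strain = 99000 * 2.9e-03
sigma_y = 287.1 MPa


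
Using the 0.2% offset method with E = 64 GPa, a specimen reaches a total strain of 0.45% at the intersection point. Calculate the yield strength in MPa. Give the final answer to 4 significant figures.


Offset strain = 0.002
Elastic strain at yield = total_strain - offset = 4.5e-03 - 0.002 = 2.5e-03
sigma_y = E * elastic_strain = 64000 * 2.5e-03
sigma_y = 160 MPa


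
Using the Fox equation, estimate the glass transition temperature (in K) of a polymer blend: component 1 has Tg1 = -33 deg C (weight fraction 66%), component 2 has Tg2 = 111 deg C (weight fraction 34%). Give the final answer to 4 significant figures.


1/Tg = w1/Tg1 + w2/Tg2 (in Kelvin)
Tg1 = 240.15 K, Tg2 = 384.15 K
1/Tg = 0.66/240.15 + 0.34/384.15
Tg = 275.2 K


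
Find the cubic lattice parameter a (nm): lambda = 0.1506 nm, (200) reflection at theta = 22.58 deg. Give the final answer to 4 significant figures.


d = lambda / (2*sin(theta))
d = 0.1506 / (2*sin(22.58 deg))
d = 0.196108 nm
a = d * sqrt(h^2+k^2+l^2) = 0.196108 * sqrt(4)
a = 0.3922 nm


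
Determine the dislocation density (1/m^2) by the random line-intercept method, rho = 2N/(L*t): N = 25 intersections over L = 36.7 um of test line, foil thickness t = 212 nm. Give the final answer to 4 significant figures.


rho = 2N / (L * t)
L = 36.7 um = 3.67e-05 m, t = 212 nm = 2.12e-07 m
rho = 2 * 25 / (3.67e-05 * 2.12e-07)
rho = 6.426e+12 1/m^2


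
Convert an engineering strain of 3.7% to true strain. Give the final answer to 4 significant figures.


epsilon_true = ln(1 + epsilon_eng)
epsilon_true = ln(1 + 0.037)
epsilon_true = 0.03633


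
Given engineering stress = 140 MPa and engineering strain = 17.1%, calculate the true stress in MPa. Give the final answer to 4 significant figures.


sigma_true = sigma_eng * (1 + epsilon_eng)
sigma_true = 140 * (1 + 0.171)
sigma_true = 163.9 MPa


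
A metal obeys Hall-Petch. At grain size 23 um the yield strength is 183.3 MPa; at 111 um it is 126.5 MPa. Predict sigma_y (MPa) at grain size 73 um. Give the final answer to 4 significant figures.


sigma_y = sigma0 + k / sqrt(d)
1/sqrt(d1) = 1/sqrt(2.3e-05) = 208.514;  1/sqrt(d2) = 94.9158
k = (sigma1 - sigma2) / (1/sqrt(d1) - 1/sqrt(d2)) = (183.3 - 126.5) / (208.514 - 94.9158) = 0.500006 MPa*m^0.5
sigma0 = sigma1 - k/sqrt(d1) = 183.3 - 0.500006*208.514 = 79.0415 MPa
sigma_y(d3) = 79.0415 + 0.500006 / sqrt(7.3e-05) = 137.6 MPa


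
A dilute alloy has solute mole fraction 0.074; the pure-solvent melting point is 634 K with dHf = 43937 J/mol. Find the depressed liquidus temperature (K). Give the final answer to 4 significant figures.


dT = R*Tm^2*x / dHf
dT = 8.314 * 634^2 * 0.074 / 43937
dT = 5.62846 K
T_new = 634 - 5.62846 = 628.4 K


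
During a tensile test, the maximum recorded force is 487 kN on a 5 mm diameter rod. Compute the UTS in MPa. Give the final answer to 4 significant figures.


A0 = pi*(d/2)^2 = pi*(5/2)^2 = 19.635 mm^2
UTS = F_max / A0 = 487*1000 / 19.635
UTS = 24800 MPa


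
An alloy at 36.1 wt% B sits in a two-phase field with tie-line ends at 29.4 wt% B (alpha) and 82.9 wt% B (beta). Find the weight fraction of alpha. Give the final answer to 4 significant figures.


f_alpha = (C_beta - C0) / (C_beta - C_alpha)
f_alpha = (82.9 - 36.1) / (82.9 - 29.4)
f_alpha = 0.8748


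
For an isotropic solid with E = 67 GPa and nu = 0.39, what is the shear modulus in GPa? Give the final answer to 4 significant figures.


G = E / (2*(1+nu))
G = 67 / (2*(1+0.39))
G = 24.1 GPa


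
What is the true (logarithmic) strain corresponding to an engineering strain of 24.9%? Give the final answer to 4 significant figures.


epsilon_true = ln(1 + epsilon_eng)
epsilon_true = ln(1 + 0.249)
epsilon_true = 0.2223


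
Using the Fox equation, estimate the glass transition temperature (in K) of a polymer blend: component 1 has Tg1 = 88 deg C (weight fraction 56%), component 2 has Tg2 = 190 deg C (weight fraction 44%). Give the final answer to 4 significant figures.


1/Tg = w1/Tg1 + w2/Tg2 (in Kelvin)
Tg1 = 361.15 K, Tg2 = 463.15 K
1/Tg = 0.56/361.15 + 0.44/463.15
Tg = 399.9 K


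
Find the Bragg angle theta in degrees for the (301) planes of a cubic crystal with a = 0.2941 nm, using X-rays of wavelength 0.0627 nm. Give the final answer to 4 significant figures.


d = a / sqrt(h^2+k^2+l^2)
d = 0.2941 / sqrt(10) = 0.0930026 nm
lambda = 2*d*sin(theta)  =>  sin(theta) = lambda / (2*d)
sin(theta) = 0.0627 / (2 * 0.0930026) = 0.337087
theta = 19.7 deg


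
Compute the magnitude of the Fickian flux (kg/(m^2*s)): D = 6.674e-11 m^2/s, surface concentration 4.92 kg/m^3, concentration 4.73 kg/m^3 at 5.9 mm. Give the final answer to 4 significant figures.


J = -D * (dC/dx) = D * (C1 - C2) / dx
J = 6.674e-11 * (4.92 - 4.73) / 5.9e-03
J = 2.149e-09 kg/(m^2*s)


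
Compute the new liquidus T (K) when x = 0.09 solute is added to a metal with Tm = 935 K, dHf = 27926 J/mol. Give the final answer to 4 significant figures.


dT = R*Tm^2*x / dHf
dT = 8.314 * 935^2 * 0.09 / 27926
dT = 23.4243 K
T_new = 935 - 23.4243 = 911.6 K


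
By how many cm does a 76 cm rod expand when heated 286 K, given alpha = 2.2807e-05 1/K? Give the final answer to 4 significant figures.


dL = L0 * alpha * dT
dL = 76 * 2.2807e-05 * 286
dL = 0.4957 cm


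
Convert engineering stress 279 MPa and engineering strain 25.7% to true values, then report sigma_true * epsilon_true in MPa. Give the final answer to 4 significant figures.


sigma_true = sigma_eng * (1 + epsilon_eng)
sigma_true = 279 * (1 + 0.257) = 350.703 MPa
epsilon_true = ln(1 + epsilon_eng)
epsilon_true = ln(1 + 0.257) = 0.228728
sigma_true * epsilon_true = 350.703 * 0.228728 = 80.22 MPa


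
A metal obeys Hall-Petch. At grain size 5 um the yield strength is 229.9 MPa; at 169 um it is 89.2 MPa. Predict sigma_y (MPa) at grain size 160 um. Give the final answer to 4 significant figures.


sigma_y = sigma0 + k / sqrt(d)
1/sqrt(d1) = 1/sqrt(5e-06) = 447.214;  1/sqrt(d2) = 76.9231
k = (sigma1 - sigma2) / (1/sqrt(d1) - 1/sqrt(d2)) = (229.9 - 89.2) / (447.214 - 76.9231) = 0.379972 MPa*m^0.5
sigma0 = sigma1 - k/sqrt(d1) = 229.9 - 0.379972*447.214 = 59.9714 MPa
sigma_y(d3) = 59.9714 + 0.379972 / sqrt(1.6e-04) = 90.01 MPa


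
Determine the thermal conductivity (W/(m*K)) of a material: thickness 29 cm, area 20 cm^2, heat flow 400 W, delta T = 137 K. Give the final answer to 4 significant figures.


k = Q*L / (A*dT)
L = 0.29 m, A = 2e-03 m^2
k = 400 * 0.29 / (2e-03 * 137)
k = 423.4 W/(m*K)


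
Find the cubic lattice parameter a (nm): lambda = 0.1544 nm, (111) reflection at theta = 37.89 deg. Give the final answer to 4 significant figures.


d = lambda / (2*sin(theta))
d = 0.1544 / (2*sin(37.89 deg))
d = 0.125703 nm
a = d * sqrt(h^2+k^2+l^2) = 0.125703 * sqrt(3)
a = 0.2177 nm


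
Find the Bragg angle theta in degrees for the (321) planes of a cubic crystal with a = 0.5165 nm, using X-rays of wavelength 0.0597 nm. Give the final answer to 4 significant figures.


d = a / sqrt(h^2+k^2+l^2)
d = 0.5165 / sqrt(14) = 0.13804 nm
lambda = 2*d*sin(theta)  =>  sin(theta) = lambda / (2*d)
sin(theta) = 0.0597 / (2 * 0.13804) = 0.216241
theta = 12.49 deg


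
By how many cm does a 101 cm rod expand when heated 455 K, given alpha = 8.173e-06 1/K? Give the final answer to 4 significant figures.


dL = L0 * alpha * dT
dL = 101 * 8.173e-06 * 455
dL = 0.3756 cm


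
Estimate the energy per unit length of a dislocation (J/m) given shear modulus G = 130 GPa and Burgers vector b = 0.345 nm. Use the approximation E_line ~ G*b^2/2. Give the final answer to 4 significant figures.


E = G*b^2/2
b = 0.345 nm = 3.45e-10 m
G = 130 GPa = 1.3e+11 Pa
E = 0.5 * 1.3e+11 * (3.45e-10)^2
E = 7.737e-09 J/m


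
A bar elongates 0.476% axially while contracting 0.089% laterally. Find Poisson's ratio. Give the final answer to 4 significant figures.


nu = -epsilon_lat / epsilon_axial
Lateral strain is contraction (negative), so using magnitudes:
nu = 0.089 / 0.476
nu = 0.187


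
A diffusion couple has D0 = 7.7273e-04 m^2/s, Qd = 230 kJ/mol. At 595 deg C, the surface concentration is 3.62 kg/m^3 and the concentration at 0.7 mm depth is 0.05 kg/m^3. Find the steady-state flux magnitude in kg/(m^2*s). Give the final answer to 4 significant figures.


Step 1: D = D0 * exp(-Qd/(R*T))
T = 595 + 273.15 = 868.15 K
D = 7.7273e-04 * exp(-230e3 / (8.314 * 868.15)) = 1.11929e-17 m^2/s
Step 2: J = D * (C1 - C2) / dx
J = 1.11929e-17 * (3.62 - 0.05) / 7e-04
J = 5.708e-14 kg/(m^2*s)


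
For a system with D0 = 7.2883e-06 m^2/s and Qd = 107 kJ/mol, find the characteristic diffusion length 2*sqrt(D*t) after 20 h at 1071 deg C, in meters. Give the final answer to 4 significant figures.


Step 1: D = D0 * exp(-Qd/(R*T))
T = 1344.15 K
D = 7.2883e-06 * exp(-107e3 / (8.314 * 1344.15)) = 5.06266e-10 m^2/s
Step 2: L = 2*sqrt(D*t)
t = 20 h = 72000 s
L = 2*sqrt(5.06266e-10 * 72000) = 0.01207 m


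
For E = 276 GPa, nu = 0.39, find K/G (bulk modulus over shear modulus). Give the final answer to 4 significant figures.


G = E / (2*(1+nu))
G = 276 / (2*(1+0.39)) = 99.2806 GPa
K = E / (3*(1-2*nu))
K = 276 / (3*(1-2*0.39)) = 418.182 GPa
K/G = 418.182 / 99.2806 = 4.212


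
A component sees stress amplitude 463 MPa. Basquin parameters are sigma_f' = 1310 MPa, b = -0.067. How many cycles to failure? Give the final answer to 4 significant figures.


sigma_a = sigma_f' * (2*Nf)^b
2*Nf = (sigma_a / sigma_f')^(1/b)
2*Nf = (463 / 1310)^(1/-0.067)
2*Nf = 5.51628e+06
Nf = 2.758e+06 cycles


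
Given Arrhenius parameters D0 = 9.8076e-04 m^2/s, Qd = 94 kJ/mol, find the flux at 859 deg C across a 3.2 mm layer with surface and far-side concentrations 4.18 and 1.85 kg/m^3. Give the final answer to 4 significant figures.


Step 1: D = D0 * exp(-Qd/(R*T))
T = 859 + 273.15 = 1132.15 K
D = 9.8076e-04 * exp(-94e3 / (8.314 * 1132.15)) = 4.5131e-08 m^2/s
Step 2: J = D * (C1 - C2) / dx
J = 4.5131e-08 * (4.18 - 1.85) / 3.2e-03
J = 3.286e-05 kg/(m^2*s)


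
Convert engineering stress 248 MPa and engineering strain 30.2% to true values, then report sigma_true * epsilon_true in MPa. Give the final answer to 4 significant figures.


sigma_true = sigma_eng * (1 + epsilon_eng)
sigma_true = 248 * (1 + 0.302) = 322.896 MPa
epsilon_true = ln(1 + epsilon_eng)
epsilon_true = ln(1 + 0.302) = 0.263902
sigma_true * epsilon_true = 322.896 * 0.263902 = 85.21 MPa


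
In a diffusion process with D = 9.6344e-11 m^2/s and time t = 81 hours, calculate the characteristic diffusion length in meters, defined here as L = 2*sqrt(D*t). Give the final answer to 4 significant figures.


t = 81 hr = 291600 s
Diffusion length = 2*sqrt(D*t)
= 2*sqrt(9.6344e-11 * 291600)
= 0.0106 m


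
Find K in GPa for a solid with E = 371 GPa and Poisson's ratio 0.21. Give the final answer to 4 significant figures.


K = E / (3*(1-2*nu))
K = 371 / (3*(1-2*0.21))
K = 213.2 GPa


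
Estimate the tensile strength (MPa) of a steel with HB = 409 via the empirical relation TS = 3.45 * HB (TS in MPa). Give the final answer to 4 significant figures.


TS (MPa) = 3.45 * HB
TS = 3.45 * 409
TS = 1411 MPa


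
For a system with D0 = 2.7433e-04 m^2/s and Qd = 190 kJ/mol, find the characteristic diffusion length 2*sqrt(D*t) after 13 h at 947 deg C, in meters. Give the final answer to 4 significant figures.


Step 1: D = D0 * exp(-Qd/(R*T))
T = 1220.15 K
D = 2.7433e-04 * exp(-190e3 / (8.314 * 1220.15)) = 2.01408e-12 m^2/s
Step 2: L = 2*sqrt(D*t)
t = 13 h = 46800 s
L = 2*sqrt(2.01408e-12 * 46800) = 6.14e-04 m


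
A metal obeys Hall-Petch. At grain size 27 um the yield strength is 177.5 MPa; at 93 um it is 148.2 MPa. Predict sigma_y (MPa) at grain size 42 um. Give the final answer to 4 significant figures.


sigma_y = sigma0 + k / sqrt(d)
1/sqrt(d1) = 1/sqrt(2.7e-05) = 192.45;  1/sqrt(d2) = 103.695
k = (sigma1 - sigma2) / (1/sqrt(d1) - 1/sqrt(d2)) = (177.5 - 148.2) / (192.45 - 103.695) = 0.330123 MPa*m^0.5
sigma0 = sigma1 - k/sqrt(d1) = 177.5 - 0.330123*192.45 = 113.968 MPa
sigma_y(d3) = 113.968 + 0.330123 / sqrt(4.2e-05) = 164.9 MPa


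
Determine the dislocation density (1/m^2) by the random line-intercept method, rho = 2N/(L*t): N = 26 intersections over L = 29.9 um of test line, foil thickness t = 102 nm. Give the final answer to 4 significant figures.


rho = 2N / (L * t)
L = 29.9 um = 2.99e-05 m, t = 102 nm = 1.02e-07 m
rho = 2 * 26 / (2.99e-05 * 1.02e-07)
rho = 1.705e+13 1/m^2


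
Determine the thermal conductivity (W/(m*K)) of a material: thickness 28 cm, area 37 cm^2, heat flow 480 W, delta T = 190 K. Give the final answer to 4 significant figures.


k = Q*L / (A*dT)
L = 0.28 m, A = 3.7e-03 m^2
k = 480 * 0.28 / (3.7e-03 * 190)
k = 191.2 W/(m*K)


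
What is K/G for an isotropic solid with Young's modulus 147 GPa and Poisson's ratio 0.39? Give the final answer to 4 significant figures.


G = E / (2*(1+nu))
G = 147 / (2*(1+0.39)) = 52.8777 GPa
K = E / (3*(1-2*nu))
K = 147 / (3*(1-2*0.39)) = 222.727 GPa
K/G = 222.727 / 52.8777 = 4.212


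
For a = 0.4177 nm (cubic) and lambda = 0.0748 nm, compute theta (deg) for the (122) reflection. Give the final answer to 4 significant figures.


d = a / sqrt(h^2+k^2+l^2)
d = 0.4177 / sqrt(9) = 0.139233 nm
lambda = 2*d*sin(theta)  =>  sin(theta) = lambda / (2*d)
sin(theta) = 0.0748 / (2 * 0.139233) = 0.268614
theta = 15.58 deg


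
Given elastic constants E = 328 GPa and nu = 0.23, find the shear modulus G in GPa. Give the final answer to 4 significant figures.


G = E / (2*(1+nu))
G = 328 / (2*(1+0.23))
G = 133.3 GPa


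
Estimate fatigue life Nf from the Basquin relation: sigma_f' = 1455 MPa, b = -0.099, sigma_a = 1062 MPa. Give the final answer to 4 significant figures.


sigma_a = sigma_f' * (2*Nf)^b
2*Nf = (sigma_a / sigma_f')^(1/b)
2*Nf = (1062 / 1455)^(1/-0.099)
2*Nf = 24.0545
Nf = 12.03 cycles


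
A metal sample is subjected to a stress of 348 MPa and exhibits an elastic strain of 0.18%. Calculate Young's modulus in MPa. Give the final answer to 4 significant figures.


E = sigma / epsilon
epsilon = 0.18% = 1.8e-03
E = 348 / 1.8e-03
E = 193300 MPa


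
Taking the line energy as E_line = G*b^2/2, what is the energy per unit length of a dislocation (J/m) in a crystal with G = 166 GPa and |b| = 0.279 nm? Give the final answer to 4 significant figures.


E = G*b^2/2
b = 0.279 nm = 2.79e-10 m
G = 166 GPa = 1.66e+11 Pa
E = 0.5 * 1.66e+11 * (2.79e-10)^2
E = 6.461e-09 J/m


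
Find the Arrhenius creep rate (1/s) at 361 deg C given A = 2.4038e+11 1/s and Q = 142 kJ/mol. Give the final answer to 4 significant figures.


rate = A * exp(-Q / (R*T))
T = 361 + 273.15 = 634.15 K
rate = 2.4038e+11 * exp(-142e3 / (8.314 * 634.15))
rate = 0.4831 1/s


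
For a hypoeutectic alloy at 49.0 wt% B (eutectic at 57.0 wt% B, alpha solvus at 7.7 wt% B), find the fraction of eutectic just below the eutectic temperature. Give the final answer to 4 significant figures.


f_primary = (C_e - C0) / (C_e - C_alpha_max)
f_primary = (57.0 - 49.0) / (57.0 - 7.7)
f_primary = 0.162272
f_eutectic = 1 - 0.162272 = 0.8377


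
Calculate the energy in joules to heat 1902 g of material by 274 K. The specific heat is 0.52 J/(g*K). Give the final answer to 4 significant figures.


Q = m * cp * dT
Q = 1902 * 0.52 * 274
Q = 271000 J


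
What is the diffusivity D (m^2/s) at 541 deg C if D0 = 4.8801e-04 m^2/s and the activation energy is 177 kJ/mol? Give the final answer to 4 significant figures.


D = D0 * exp(-Qd / (R*T))
T = 814.15 K
D = 4.8801e-04 * exp(-177e3 / (8.314 * 814.15))
D = 2.148e-15 m^2/s


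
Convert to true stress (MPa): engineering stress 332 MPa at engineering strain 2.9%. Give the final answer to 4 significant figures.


sigma_true = sigma_eng * (1 + epsilon_eng)
sigma_true = 332 * (1 + 0.029)
sigma_true = 341.6 MPa


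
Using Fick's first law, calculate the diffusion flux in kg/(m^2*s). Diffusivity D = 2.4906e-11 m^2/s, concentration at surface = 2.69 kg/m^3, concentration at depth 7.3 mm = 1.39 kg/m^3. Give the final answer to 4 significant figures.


J = -D * (dC/dx) = D * (C1 - C2) / dx
J = 2.4906e-11 * (2.69 - 1.39) / 7.3e-03
J = 4.435e-09 kg/(m^2*s)


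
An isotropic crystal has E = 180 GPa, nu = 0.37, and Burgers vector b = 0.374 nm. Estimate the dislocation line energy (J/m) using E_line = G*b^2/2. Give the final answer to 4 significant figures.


Step 1: G = E / (2*(1+nu))
G = 180 / (2*(1+0.37)) = 65.6934 GPa = 6.56934e+10 Pa
Step 2: E_line = G*b^2/2
b = 0.374 nm = 3.74e-10 m
E_line = 0.5 * 6.56934e+10 * (3.74e-10)^2 = 4.594e-09 J/m


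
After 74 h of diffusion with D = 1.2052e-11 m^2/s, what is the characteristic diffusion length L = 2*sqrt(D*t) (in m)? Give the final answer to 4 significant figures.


t = 74 hr = 266400 s
Diffusion length = 2*sqrt(D*t)
= 2*sqrt(1.2052e-11 * 266400)
= 3.584e-03 m


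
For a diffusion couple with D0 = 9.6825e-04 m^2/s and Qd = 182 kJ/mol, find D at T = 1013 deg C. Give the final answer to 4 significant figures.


D = D0 * exp(-Qd / (R*T))
T = 1286.15 K
D = 9.6825e-04 * exp(-182e3 / (8.314 * 1286.15))
D = 3.928e-11 m^2/s


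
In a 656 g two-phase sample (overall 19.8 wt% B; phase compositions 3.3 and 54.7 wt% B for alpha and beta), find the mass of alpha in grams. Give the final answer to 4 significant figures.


f_alpha = (C_beta - C0) / (C_beta - C_alpha)
f_alpha = (54.7 - 19.8) / (54.7 - 3.3) = 0.678988
m_alpha = f_alpha * m_total = 0.678988 * 656 = 445.4 g


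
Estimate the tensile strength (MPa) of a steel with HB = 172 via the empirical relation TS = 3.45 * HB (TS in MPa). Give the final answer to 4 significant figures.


TS (MPa) = 3.45 * HB
TS = 3.45 * 172
TS = 593.4 MPa


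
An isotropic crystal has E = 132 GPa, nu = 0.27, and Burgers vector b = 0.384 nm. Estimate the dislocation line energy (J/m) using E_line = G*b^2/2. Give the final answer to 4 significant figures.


Step 1: G = E / (2*(1+nu))
G = 132 / (2*(1+0.27)) = 51.9685 GPa = 5.19685e+10 Pa
Step 2: E_line = G*b^2/2
b = 0.384 nm = 3.84e-10 m
E_line = 0.5 * 5.19685e+10 * (3.84e-10)^2 = 3.832e-09 J/m


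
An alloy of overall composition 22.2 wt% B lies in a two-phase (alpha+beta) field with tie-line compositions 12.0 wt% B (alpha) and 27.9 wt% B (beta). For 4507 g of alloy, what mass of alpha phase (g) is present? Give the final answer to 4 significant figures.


f_alpha = (C_beta - C0) / (C_beta - C_alpha)
f_alpha = (27.9 - 22.2) / (27.9 - 12.0) = 0.358491
m_alpha = f_alpha * m_total = 0.358491 * 4507 = 1616 g


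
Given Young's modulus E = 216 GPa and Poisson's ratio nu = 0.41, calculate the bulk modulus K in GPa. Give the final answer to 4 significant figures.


K = E / (3*(1-2*nu))
K = 216 / (3*(1-2*0.41))
K = 400 GPa


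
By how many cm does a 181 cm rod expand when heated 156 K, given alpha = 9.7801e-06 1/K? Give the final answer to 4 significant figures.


dL = L0 * alpha * dT
dL = 181 * 9.7801e-06 * 156
dL = 0.2762 cm


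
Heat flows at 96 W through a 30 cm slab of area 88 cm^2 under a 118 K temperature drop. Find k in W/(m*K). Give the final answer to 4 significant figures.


k = Q*L / (A*dT)
L = 0.3 m, A = 8.8e-03 m^2
k = 96 * 0.3 / (8.8e-03 * 118)
k = 27.73 W/(m*K)


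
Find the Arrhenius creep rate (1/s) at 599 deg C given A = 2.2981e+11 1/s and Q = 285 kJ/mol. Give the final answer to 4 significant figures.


rate = A * exp(-Q / (R*T))
T = 599 + 273.15 = 872.15 K
rate = 2.2981e+11 * exp(-285e3 / (8.314 * 872.15))
rate = 1.957e-06 1/s


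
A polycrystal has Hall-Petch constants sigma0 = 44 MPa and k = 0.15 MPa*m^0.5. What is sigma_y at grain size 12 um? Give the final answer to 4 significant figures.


sigma_y = sigma0 + k / sqrt(d)
d = 12 um = 1.2e-05 m
sigma_y = 44 + 0.15 / sqrt(1.2e-05)
sigma_y = 87.3 MPa


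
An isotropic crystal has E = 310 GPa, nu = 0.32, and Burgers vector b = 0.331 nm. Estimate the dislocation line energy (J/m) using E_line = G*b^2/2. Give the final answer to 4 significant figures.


Step 1: G = E / (2*(1+nu))
G = 310 / (2*(1+0.32)) = 117.424 GPa = 1.17424e+11 Pa
Step 2: E_line = G*b^2/2
b = 0.331 nm = 3.31e-10 m
E_line = 0.5 * 1.17424e+11 * (3.31e-10)^2 = 6.433e-09 J/m


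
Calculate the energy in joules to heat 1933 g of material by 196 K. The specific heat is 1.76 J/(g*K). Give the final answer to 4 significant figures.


Q = m * cp * dT
Q = 1933 * 1.76 * 196
Q = 666800 J


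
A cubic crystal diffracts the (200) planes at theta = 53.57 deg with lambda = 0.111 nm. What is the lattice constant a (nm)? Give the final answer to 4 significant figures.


d = lambda / (2*sin(theta))
d = 0.111 / (2*sin(53.57 deg))
d = 0.0689798 nm
a = d * sqrt(h^2+k^2+l^2) = 0.0689798 * sqrt(4)
a = 0.138 nm


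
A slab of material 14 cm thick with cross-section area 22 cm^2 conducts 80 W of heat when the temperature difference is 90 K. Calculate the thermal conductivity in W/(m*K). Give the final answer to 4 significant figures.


k = Q*L / (A*dT)
L = 0.14 m, A = 2.2e-03 m^2
k = 80 * 0.14 / (2.2e-03 * 90)
k = 56.57 W/(m*K)


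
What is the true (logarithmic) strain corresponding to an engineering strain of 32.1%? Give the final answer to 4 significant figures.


epsilon_true = ln(1 + epsilon_eng)
epsilon_true = ln(1 + 0.321)
epsilon_true = 0.2784


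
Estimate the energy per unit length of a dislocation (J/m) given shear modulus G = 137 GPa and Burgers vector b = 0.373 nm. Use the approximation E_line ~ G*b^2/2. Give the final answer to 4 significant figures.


E = G*b^2/2
b = 0.373 nm = 3.73e-10 m
G = 137 GPa = 1.37e+11 Pa
E = 0.5 * 1.37e+11 * (3.73e-10)^2
E = 9.53e-09 J/m


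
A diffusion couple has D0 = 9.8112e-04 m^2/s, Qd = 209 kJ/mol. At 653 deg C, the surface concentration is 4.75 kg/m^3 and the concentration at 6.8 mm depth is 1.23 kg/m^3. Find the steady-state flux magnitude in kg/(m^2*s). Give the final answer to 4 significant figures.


Step 1: D = D0 * exp(-Qd/(R*T))
T = 653 + 273.15 = 926.15 K
D = 9.8112e-04 * exp(-209e3 / (8.314 * 926.15)) = 1.59862e-15 m^2/s
Step 2: J = D * (C1 - C2) / dx
J = 1.59862e-15 * (4.75 - 1.23) / 6.8e-03
J = 8.275e-13 kg/(m^2*s)


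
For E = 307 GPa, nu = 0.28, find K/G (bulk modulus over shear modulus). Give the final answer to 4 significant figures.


G = E / (2*(1+nu))
G = 307 / (2*(1+0.28)) = 119.922 GPa
K = E / (3*(1-2*nu))
K = 307 / (3*(1-2*0.28)) = 232.576 GPa
K/G = 232.576 / 119.922 = 1.939


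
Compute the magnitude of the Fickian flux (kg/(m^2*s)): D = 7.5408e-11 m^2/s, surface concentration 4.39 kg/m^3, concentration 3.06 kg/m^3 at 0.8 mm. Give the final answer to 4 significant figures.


J = -D * (dC/dx) = D * (C1 - C2) / dx
J = 7.5408e-11 * (4.39 - 3.06) / 8e-04
J = 1.254e-07 kg/(m^2*s)


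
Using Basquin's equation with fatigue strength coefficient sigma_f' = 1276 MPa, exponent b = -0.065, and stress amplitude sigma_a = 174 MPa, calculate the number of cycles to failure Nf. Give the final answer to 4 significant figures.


sigma_a = sigma_f' * (2*Nf)^b
2*Nf = (sigma_a / sigma_f')^(1/b)
2*Nf = (174 / 1276)^(1/-0.065)
2*Nf = 2.05272e+13
Nf = 1.026e+13 cycles


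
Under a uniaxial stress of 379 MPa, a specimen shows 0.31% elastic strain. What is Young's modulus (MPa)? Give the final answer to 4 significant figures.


E = sigma / epsilon
epsilon = 0.31% = 3.1e-03
E = 379 / 3.1e-03
E = 122300 MPa


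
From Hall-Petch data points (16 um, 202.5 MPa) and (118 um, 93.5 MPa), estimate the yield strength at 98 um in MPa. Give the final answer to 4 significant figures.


sigma_y = sigma0 + k / sqrt(d)
1/sqrt(d1) = 1/sqrt(1.6e-05) = 250;  1/sqrt(d2) = 92.0575
k = (sigma1 - sigma2) / (1/sqrt(d1) - 1/sqrt(d2)) = (202.5 - 93.5) / (250 - 92.0575) = 0.690124 MPa*m^0.5
sigma0 = sigma1 - k/sqrt(d1) = 202.5 - 0.690124*250 = 29.9689 MPa
sigma_y(d3) = 29.9689 + 0.690124 / sqrt(9.8e-05) = 99.68 MPa


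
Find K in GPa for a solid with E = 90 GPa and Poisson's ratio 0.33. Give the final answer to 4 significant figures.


K = E / (3*(1-2*nu))
K = 90 / (3*(1-2*0.33))
K = 88.24 GPa


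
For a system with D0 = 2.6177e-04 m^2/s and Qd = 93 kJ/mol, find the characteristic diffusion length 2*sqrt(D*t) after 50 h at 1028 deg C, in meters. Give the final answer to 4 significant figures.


Step 1: D = D0 * exp(-Qd/(R*T))
T = 1301.15 K
D = 2.6177e-04 * exp(-93e3 / (8.314 * 1301.15)) = 4.83395e-08 m^2/s
Step 2: L = 2*sqrt(D*t)
t = 50 h = 180000 s
L = 2*sqrt(4.83395e-08 * 180000) = 0.1866 m


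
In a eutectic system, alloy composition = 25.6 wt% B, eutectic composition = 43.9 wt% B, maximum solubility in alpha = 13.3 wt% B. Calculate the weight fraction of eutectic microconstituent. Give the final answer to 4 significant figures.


f_primary = (C_e - C0) / (C_e - C_alpha_max)
f_primary = (43.9 - 25.6) / (43.9 - 13.3)
f_primary = 0.598039
f_eutectic = 1 - 0.598039 = 0.402


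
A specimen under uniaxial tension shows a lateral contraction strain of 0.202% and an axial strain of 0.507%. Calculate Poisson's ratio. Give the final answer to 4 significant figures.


nu = -epsilon_lat / epsilon_axial
Lateral strain is contraction (negative), so using magnitudes:
nu = 0.202 / 0.507
nu = 0.3984


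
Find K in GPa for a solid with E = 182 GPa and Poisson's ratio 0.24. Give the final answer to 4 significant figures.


K = E / (3*(1-2*nu))
K = 182 / (3*(1-2*0.24))
K = 116.7 GPa


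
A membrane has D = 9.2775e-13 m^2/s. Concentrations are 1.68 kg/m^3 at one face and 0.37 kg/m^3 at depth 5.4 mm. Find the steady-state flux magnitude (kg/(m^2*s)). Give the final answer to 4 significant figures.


J = -D * (dC/dx) = D * (C1 - C2) / dx
J = 9.2775e-13 * (1.68 - 0.37) / 5.4e-03
J = 2.251e-10 kg/(m^2*s)


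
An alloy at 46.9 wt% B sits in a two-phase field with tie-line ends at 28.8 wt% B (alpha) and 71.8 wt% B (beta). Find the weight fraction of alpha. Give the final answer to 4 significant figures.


f_alpha = (C_beta - C0) / (C_beta - C_alpha)
f_alpha = (71.8 - 46.9) / (71.8 - 28.8)
f_alpha = 0.5791


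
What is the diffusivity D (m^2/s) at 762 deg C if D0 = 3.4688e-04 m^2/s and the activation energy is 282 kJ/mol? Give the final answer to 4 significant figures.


D = D0 * exp(-Qd / (R*T))
T = 1035.15 K
D = 3.4688e-04 * exp(-282e3 / (8.314 * 1035.15))
D = 2.04e-18 m^2/s


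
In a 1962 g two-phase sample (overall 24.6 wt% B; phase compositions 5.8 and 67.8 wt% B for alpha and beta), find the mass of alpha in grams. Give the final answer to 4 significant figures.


f_alpha = (C_beta - C0) / (C_beta - C_alpha)
f_alpha = (67.8 - 24.6) / (67.8 - 5.8) = 0.696774
m_alpha = f_alpha * m_total = 0.696774 * 1962 = 1367 g


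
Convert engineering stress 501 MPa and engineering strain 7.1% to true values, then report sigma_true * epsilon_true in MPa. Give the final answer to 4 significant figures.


sigma_true = sigma_eng * (1 + epsilon_eng)
sigma_true = 501 * (1 + 0.071) = 536.571 MPa
epsilon_true = ln(1 + epsilon_eng)
epsilon_true = ln(1 + 0.071) = 0.0685928
sigma_true * epsilon_true = 536.571 * 0.0685928 = 36.8 MPa


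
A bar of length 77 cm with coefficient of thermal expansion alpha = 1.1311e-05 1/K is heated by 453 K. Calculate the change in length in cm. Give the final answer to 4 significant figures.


dL = L0 * alpha * dT
dL = 77 * 1.1311e-05 * 453
dL = 0.3945 cm


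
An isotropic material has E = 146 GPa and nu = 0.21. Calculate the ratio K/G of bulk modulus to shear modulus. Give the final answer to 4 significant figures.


G = E / (2*(1+nu))
G = 146 / (2*(1+0.21)) = 60.3306 GPa
K = E / (3*(1-2*nu))
K = 146 / (3*(1-2*0.21)) = 83.908 GPa
K/G = 83.908 / 60.3306 = 1.391


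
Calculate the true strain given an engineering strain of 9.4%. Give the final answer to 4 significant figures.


epsilon_true = ln(1 + epsilon_eng)
epsilon_true = ln(1 + 0.094)
epsilon_true = 0.08984


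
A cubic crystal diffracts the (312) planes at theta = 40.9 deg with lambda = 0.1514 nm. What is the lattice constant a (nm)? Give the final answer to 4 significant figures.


d = lambda / (2*sin(theta))
d = 0.1514 / (2*sin(40.9 deg))
d = 0.115618 nm
a = d * sqrt(h^2+k^2+l^2) = 0.115618 * sqrt(14)
a = 0.4326 nm


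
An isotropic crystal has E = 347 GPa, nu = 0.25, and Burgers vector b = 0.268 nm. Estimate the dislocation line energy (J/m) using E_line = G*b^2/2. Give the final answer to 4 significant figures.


Step 1: G = E / (2*(1+nu))
G = 347 / (2*(1+0.25)) = 138.8 GPa = 1.388e+11 Pa
Step 2: E_line = G*b^2/2
b = 0.268 nm = 2.68e-10 m
E_line = 0.5 * 1.388e+11 * (2.68e-10)^2 = 4.985e-09 J/m


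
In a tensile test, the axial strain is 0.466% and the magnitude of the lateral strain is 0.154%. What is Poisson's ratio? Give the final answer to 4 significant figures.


nu = -epsilon_lat / epsilon_axial
Lateral strain is contraction (negative), so using magnitudes:
nu = 0.154 / 0.466
nu = 0.3305


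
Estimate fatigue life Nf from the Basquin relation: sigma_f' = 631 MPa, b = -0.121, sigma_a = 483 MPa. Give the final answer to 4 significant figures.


sigma_a = sigma_f' * (2*Nf)^b
2*Nf = (sigma_a / sigma_f')^(1/b)
2*Nf = (483 / 631)^(1/-0.121)
2*Nf = 9.10662
Nf = 4.553 cycles


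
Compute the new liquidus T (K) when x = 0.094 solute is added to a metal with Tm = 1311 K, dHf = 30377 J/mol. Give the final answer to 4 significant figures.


dT = R*Tm^2*x / dHf
dT = 8.314 * 1311^2 * 0.094 / 30377
dT = 44.2179 K
T_new = 1311 - 44.2179 = 1267 K


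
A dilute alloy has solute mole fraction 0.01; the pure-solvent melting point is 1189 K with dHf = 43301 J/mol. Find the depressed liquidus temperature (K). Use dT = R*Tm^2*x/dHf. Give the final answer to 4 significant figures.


dT = R*Tm^2*x / dHf
dT = 8.314 * 1189^2 * 0.01 / 43301
dT = 2.71441 K
T_new = 1189 - 2.71441 = 1186 K


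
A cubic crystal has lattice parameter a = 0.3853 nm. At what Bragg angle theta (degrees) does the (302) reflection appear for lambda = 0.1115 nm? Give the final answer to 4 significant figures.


d = a / sqrt(h^2+k^2+l^2)
d = 0.3853 / sqrt(13) = 0.106863 nm
lambda = 2*d*sin(theta)  =>  sin(theta) = lambda / (2*d)
sin(theta) = 0.1115 / (2 * 0.106863) = 0.521696
theta = 31.45 deg


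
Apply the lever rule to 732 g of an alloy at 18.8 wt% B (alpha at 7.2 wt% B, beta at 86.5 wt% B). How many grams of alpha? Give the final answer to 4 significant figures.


f_alpha = (C_beta - C0) / (C_beta - C_alpha)
f_alpha = (86.5 - 18.8) / (86.5 - 7.2) = 0.85372
m_alpha = f_alpha * m_total = 0.85372 * 732 = 624.9 g


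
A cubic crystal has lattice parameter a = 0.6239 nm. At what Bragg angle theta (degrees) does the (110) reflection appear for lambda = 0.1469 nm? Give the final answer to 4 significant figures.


d = a / sqrt(h^2+k^2+l^2)
d = 0.6239 / sqrt(2) = 0.441164 nm
lambda = 2*d*sin(theta)  =>  sin(theta) = lambda / (2*d)
sin(theta) = 0.1469 / (2 * 0.441164) = 0.166491
theta = 9.584 deg


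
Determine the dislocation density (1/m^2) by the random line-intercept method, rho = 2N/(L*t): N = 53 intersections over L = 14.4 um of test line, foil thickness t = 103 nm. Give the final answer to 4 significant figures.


rho = 2N / (L * t)
L = 14.4 um = 1.44e-05 m, t = 103 nm = 1.03e-07 m
rho = 2 * 53 / (1.44e-05 * 1.03e-07)
rho = 7.147e+13 1/m^2


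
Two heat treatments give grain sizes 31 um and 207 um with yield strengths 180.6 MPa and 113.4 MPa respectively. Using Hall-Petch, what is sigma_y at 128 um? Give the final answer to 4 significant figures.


sigma_y = sigma0 + k / sqrt(d)
1/sqrt(d1) = 1/sqrt(3.1e-05) = 179.605;  1/sqrt(d2) = 69.5048
k = (sigma1 - sigma2) / (1/sqrt(d1) - 1/sqrt(d2)) = (180.6 - 113.4) / (179.605 - 69.5048) = 0.610351 MPa*m^0.5
sigma0 = sigma1 - k/sqrt(d1) = 180.6 - 0.610351*179.605 = 70.9776 MPa
sigma_y(d3) = 70.9776 + 0.610351 / sqrt(1.28e-04) = 124.9 MPa


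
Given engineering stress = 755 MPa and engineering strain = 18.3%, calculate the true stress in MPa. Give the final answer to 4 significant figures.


sigma_true = sigma_eng * (1 + epsilon_eng)
sigma_true = 755 * (1 + 0.183)
sigma_true = 893.2 MPa


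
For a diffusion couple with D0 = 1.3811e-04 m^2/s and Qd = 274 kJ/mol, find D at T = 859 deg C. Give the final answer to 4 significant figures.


D = D0 * exp(-Qd / (R*T))
T = 1132.15 K
D = 1.3811e-04 * exp(-274e3 / (8.314 * 1132.15))
D = 3.148e-17 m^2/s


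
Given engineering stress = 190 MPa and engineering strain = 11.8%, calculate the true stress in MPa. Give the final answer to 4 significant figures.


sigma_true = sigma_eng * (1 + epsilon_eng)
sigma_true = 190 * (1 + 0.118)
sigma_true = 212.4 MPa


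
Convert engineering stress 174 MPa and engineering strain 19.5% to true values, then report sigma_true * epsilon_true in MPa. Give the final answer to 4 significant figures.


sigma_true = sigma_eng * (1 + epsilon_eng)
sigma_true = 174 * (1 + 0.195) = 207.93 MPa
epsilon_true = ln(1 + epsilon_eng)
epsilon_true = ln(1 + 0.195) = 0.178146
sigma_true * epsilon_true = 207.93 * 0.178146 = 37.04 MPa
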